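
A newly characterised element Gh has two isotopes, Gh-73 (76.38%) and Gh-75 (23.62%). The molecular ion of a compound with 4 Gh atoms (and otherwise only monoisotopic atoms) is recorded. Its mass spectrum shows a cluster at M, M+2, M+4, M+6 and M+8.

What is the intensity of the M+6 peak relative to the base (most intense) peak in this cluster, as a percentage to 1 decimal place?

9.6%

Term probabilities: M 0.3403, M+2 0.4210, M+4 0.1953, M+6 0.0403, M+8 0.0031. Base peak = M+2.
P(M+2) = C(4,1) × 0.7638^3 × 0.2362^1 = 4 × 0.44559362 × 0.2362 = 0.420997 (base)
P(M+6) = C(4,3) × 0.7638^1 × 0.2362^3 = 4 × 0.7638 × 0.0131777 = 0.040261
Relative intensity = 0.040261 / 0.420997 × 100 = 9.6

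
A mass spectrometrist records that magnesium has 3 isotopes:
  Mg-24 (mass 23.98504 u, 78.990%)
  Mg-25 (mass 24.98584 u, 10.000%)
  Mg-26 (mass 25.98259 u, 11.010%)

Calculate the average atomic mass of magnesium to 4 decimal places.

24.3051 u

Ar = Σ fᵢ·mᵢ = 0.78990 × 23.98504 + 0.10000 × 24.98584 + 0.11010 × 25.98259
= 18.945783 + 2.498584 + 2.860683 = 24.305050 u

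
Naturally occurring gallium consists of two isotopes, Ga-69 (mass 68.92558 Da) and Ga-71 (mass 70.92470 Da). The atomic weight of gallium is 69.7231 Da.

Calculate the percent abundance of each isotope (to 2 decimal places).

Ga-69: 60.11%, Ga-71: 39.89%

Let x be the fractional abundance of Ga-69; then Ga-71 has abundance 1 − x.
68.92558·x + 70.92470·(1 − x) = 69.7231
(68.92558 − 70.92470)·x = 69.7231 − 70.92470
x = -1.20160 / -1.99912 = 0.60106 → 60.11% Ga-69, 39.89% Ga-71.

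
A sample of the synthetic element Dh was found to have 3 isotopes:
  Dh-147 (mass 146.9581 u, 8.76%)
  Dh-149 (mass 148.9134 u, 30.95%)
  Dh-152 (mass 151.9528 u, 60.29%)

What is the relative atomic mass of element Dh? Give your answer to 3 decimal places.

150.575 u

The abundance-weighted mean is 0.0876 × 146.9581 + 0.3095 × 148.9134 + 0.6029 × 151.9528
= 12.87353 + 46.08870 + 91.61234 = 150.57457 u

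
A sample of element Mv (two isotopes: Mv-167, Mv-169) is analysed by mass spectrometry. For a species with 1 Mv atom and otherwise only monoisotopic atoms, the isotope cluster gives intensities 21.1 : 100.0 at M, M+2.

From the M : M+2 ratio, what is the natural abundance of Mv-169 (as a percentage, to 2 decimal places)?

Write p for the Mv-167 fraction. I(M+2)/I(M) = [C(1,1)·p^0·(1−p)] / p^1 = 1·(1−p)/p = 100.0/21.1 = 4.7393
(1−p)/p = 4.7393/1 = 4.7393  ⇒  p = 1/(1 + 4.7393) = 0.1742
Mv-167: 17.42%, Mv-169: 82.58%.

82.58%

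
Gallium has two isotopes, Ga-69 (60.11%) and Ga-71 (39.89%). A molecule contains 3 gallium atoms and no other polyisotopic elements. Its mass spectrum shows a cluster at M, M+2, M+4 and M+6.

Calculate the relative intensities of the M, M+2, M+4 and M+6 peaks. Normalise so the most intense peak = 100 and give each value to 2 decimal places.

Each Ga atom is independently Ga-69 (p = 0.6011) or Ga-71 (q = 0.3989); the cluster is the binomial expansion (p + q)^3.
P(M) = 0.6011^3 = 0.217190
P(M+2) = 3 × 0.6011^2 × 0.3989^1 = 0.432393
P(M+4) = 3 × 0.6011^1 × 0.3989^2 = 0.286943
P(M+6) = 0.3989^3 = 0.063473
The M+2 peak is largest (0.432393); scaling to 100 gives 50.23 : 100.00 : 66.36 : 14.68.

50.23 : 100.00 : 66.36 : 14.68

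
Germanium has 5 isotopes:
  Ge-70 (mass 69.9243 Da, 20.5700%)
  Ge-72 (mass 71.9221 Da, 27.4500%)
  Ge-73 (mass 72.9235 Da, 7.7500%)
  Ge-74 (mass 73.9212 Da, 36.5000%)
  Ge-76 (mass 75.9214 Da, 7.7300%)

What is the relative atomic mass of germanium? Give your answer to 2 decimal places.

The abundance-weighted mean is 0.205700 × 69.9243 + 0.274500 × 71.9221 + 0.077500 × 72.9235 + 0.365000 × 73.9212 + 0.077300 × 75.9214
= 14.38343 + 19.74262 + 5.65157 + 26.98124 + 5.86872 = 72.62758 Da

72.63 Da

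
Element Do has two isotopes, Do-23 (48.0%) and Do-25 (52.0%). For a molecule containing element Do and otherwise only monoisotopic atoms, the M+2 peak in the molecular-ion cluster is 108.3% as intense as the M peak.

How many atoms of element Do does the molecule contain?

The M+2/M ratio from n Do atoms is n · q/p = n · 0.520/0.480.
n = 1.083 × 0.480/0.520 = 1.00 ≈ 1

1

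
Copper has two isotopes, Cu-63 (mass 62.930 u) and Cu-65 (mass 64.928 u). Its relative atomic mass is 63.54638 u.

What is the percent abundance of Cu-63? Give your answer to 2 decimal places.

Let x be the fractional abundance of Cu-63; then Cu-65 has abundance 1 − x.
62.930·x + 64.928·(1 − x) = 63.54638
(62.930 − 64.928)·x = 63.54638 − 64.928
x = -1.38162 / -1.998 = 0.69150 → 69.15% Cu-63, 30.85% Cu-65.

69.15%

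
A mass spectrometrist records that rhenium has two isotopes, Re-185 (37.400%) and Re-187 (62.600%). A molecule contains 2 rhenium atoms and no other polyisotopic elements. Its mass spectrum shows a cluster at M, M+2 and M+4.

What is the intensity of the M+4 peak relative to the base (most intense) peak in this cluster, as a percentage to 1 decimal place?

83.7%

(0.37400 + 0.62600)^2 gives M 0.1399, M+2 0.4682, M+4 0.3919; the largest is M+2.
P(M+2) = C(2,1) × 0.37400^1 × 0.62600^1 = 2 × 0.3740 × 0.6260 = 0.468248 (base)
P(M+4) = C(2,2) × 0.37400^0 × 0.62600^2 = 1 × 1.0000 × 0.391876 = 0.391876
Relative intensity = 0.391876 / 0.468248 × 100 = 83.7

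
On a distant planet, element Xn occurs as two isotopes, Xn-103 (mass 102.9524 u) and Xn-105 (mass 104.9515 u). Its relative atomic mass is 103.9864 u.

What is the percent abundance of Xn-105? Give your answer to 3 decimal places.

51.723%

Let x be the fractional abundance of Xn-103; then Xn-105 has abundance 1 − x.
102.9524·x + 104.9515·(1 − x) = 103.9864
(102.9524 − 104.9515)·x = 103.9864 − 104.9515
x = -0.9651 / -1.9991 = 0.48277 → 48.277% Xn-103, 51.723% Xn-105.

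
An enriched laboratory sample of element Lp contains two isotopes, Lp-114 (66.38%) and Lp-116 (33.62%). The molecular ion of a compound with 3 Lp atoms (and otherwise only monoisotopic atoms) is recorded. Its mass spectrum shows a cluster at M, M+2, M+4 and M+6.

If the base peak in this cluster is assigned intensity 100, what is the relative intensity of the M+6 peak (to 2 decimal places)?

8.55

Term probabilities: M 0.2925, M+2 0.4444, M+4 0.2251, M+6 0.0380. Base peak = M+2.
P(M+2) = C(3,1) × 0.6638^2 × 0.3362^1 = 3 × 0.44063044 × 0.3362 = 0.444420 (base)
P(M+6) = C(3,3) × 0.6638^0 × 0.3362^3 = 1 × 1.0000 × 0.03800083 = 0.038001
Relative intensity = 0.038001 / 0.444420 × 100 = 8.55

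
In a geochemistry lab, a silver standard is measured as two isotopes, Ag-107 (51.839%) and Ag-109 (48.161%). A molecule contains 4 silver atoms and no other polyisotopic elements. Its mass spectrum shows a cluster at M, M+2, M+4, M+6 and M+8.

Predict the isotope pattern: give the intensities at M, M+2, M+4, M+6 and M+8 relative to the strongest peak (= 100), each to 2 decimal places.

19.31 : 71.76 : 100.00 : 61.94 : 14.39

Each Ag atom is independently Ag-107 (p = 0.51839) or Ag-109 (q = 0.48161); the cluster is the binomial expansion (p + q)^4.
P(M) = 0.51839^4 = 0.072215
P(M+2) = 4 × 0.51839^3 × 0.48161^1 = 0.268365
P(M+4) = 6 × 0.51839^2 × 0.48161^2 = 0.373986
P(M+6) = 4 × 0.51839^1 × 0.48161^3 = 0.231634
P(M+8) = 0.48161^4 = 0.053800
The M+4 peak is largest (0.373986); scaling to 100 gives 19.31 : 71.76 : 100.00 : 61.94 : 14.39.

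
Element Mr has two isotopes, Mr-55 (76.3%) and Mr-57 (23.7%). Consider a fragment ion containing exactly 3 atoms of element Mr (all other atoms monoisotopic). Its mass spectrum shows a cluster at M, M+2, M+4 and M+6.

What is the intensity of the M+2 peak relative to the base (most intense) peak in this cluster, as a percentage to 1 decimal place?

93.2%

Term probabilities: M 0.4442, M+2 0.4139, M+4 0.1286, M+6 0.0133. Base peak = M.
P(M) = C(3,0) × 0.763^3 × 0.237^0 = 1 × 0.44419495 × 1.0000 = 0.444195 (base)
P(M+2) = C(3,1) × 0.763^2 × 0.237^1 = 3 × 0.582169 × 0.2370 = 0.413922
Relative intensity = 0.413922 / 0.444195 × 100 = 93.2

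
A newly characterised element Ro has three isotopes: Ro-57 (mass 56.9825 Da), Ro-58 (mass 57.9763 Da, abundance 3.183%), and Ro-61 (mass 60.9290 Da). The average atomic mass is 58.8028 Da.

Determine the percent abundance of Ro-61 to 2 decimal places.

Let x and y be the fractions of Ro-57 and Ro-61. Then x + y = 1 − 0.03183 = 0.96817 and 56.9825x + 60.9290y = 58.8028 − 0.03183×57.9763 = 56.957414371.
Substituting: 56.9825x + 60.9290(0.96817 − x) = 56.957414371
(56.9825 − 60.9290)x = -2.032215559  ⇒  x = 0.51494, y = 0.45323
Ro-57: 51.49%, Ro-61: 45.32%.

45.32%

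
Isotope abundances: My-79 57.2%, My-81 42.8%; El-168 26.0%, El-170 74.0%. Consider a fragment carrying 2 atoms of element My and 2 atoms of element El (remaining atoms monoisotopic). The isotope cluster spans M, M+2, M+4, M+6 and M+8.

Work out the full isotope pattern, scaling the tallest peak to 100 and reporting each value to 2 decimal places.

5.82 : 41.85 : 100.00 : 89.12 : 26.40

Element My pattern (n=2): 0.327184 : 0.489632 : 0.183184
Element El pattern (n=2): 0.0676 : 0.3848 : 0.5476
Convolve the two distributions (both contribute in 2-u steps):
  M: 0.327184×0.0676 = 0.022118
  M+2: 0.327184×0.3848 + 0.489632×0.0676 = 0.159000
  M+4: 0.327184×0.5476 + 0.489632×0.3848 + 0.183184×0.0676 = 0.379960
  M+6: 0.489632×0.5476 + 0.183184×0.3848 = 0.338612
  M+8: 0.183184×0.5476 = 0.100312
Scale to base peak (0.379960) = 100: 5.82 : 41.85 : 100.00 : 89.12 : 26.40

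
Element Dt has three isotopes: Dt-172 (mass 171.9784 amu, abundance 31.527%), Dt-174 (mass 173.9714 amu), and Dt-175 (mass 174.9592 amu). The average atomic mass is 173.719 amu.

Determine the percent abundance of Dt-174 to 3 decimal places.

Let x and y be the fractions of Dt-174 and Dt-175. Then x + y = 1 − 0.31527 = 0.68473 and 173.9714x + 174.9592y = 173.719 − 0.31527×171.9784 = 119.499369832.
Substituting: 173.9714x + 174.9592(0.68473 − x) = 119.499369832
(173.9714 − 174.9592)x = -0.300443184  ⇒  x = 0.30415, y = 0.38058
Dt-174: 30.415%, Dt-175: 38.058%.

30.415%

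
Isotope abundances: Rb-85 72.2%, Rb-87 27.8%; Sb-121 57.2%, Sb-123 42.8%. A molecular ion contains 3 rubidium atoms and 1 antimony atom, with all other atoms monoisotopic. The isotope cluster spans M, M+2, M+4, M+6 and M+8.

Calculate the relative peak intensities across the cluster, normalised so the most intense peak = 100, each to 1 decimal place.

Rubidium pattern (n=3): 0.37636705 : 0.43475086 : 0.16739714 : 0.02148495
Antimony pattern (n=1): 0.5720 : 0.4280
Convolve the two distributions (both contribute in 2-u steps):
  M: 0.37636705×0.5720 = 0.215282
  M+2: 0.37636705×0.4280 + 0.43475086×0.5720 = 0.409763
  M+4: 0.43475086×0.4280 + 0.16739714×0.5720 = 0.281825
  M+6: 0.16739714×0.4280 + 0.02148495×0.5720 = 0.083935
  M+8: 0.02148495×0.4280 = 0.009196
Scale to base peak (0.409763) = 100: 52.5 : 100.0 : 68.8 : 20.5 : 2.2

52.5 : 100.0 : 68.8 : 20.5 : 2.2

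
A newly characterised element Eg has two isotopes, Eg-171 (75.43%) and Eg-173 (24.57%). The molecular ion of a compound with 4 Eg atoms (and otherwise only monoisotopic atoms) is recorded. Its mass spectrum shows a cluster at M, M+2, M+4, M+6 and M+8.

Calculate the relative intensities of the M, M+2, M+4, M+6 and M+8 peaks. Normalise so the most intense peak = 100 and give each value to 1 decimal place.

76.8 : 100.0 : 48.9 : 10.6 : 0.9

The 4 Eg atoms are independent, so intensities follow the terms of (0.7543 + 0.2457)^4.
P(M) = 0.7543^4 = 0.323725
P(M+2) = 4 × 0.7543^3 × 0.2457^1 = 0.421791
P(M+4) = 6 × 0.7543^2 × 0.2457^2 = 0.206087
P(M+6) = 4 × 0.7543^1 × 0.2457^3 = 0.044753
P(M+8) = 0.2457^4 = 0.003644
The M+2 peak is largest (0.421791); scaling to 100 gives 76.8 : 100.0 : 48.9 : 10.6 : 0.9.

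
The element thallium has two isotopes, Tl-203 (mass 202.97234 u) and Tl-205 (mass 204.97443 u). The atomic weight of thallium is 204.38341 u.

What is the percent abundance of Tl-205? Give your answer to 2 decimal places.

70.48%

Let x be the fractional abundance of Tl-203; then Tl-205 has abundance 1 − x.
202.97234·x + 204.97443·(1 − x) = 204.38341
(202.97234 − 204.97443)·x = 204.38341 − 204.97443
x = -0.59102 / -2.00209 = 0.29520 → 29.52% Tl-203, 70.48% Tl-205.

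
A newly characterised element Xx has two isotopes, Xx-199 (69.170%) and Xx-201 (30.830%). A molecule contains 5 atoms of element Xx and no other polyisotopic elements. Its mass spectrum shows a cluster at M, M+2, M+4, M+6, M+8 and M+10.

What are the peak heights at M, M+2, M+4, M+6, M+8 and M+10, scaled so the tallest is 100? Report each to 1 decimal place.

44.9 : 100.0 : 89.1 : 39.7 : 8.9 : 0.8

The 5 Xx atoms are independent, so intensities follow the terms of (0.69170 + 0.30830)^5.
P(M) = 0.69170^5 = 0.158339
P(M+2) = 5 × 0.69170^4 × 0.30830^1 = 0.352870
P(M+4) = 10 × 0.69170^3 × 0.30830^2 = 0.314558
P(M+6) = 10 × 0.69170^2 × 0.30830^3 = 0.140203
P(M+8) = 5 × 0.69170^1 × 0.30830^4 = 0.031245
P(M+10) = 0.30830^5 = 0.002785
The M+2 peak is largest (0.352870); scaling to 100 gives 44.9 : 100.0 : 89.1 : 39.7 : 8.9 : 0.8.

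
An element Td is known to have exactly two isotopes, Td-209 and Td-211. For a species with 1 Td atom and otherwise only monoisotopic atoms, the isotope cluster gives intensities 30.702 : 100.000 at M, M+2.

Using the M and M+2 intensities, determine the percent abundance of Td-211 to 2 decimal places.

Write p for the Td-209 fraction. I(M+2)/I(M) = [C(1,1)·p^0·(1−p)] / p^1 = 1·(1−p)/p = 100.000/30.702 = 3.2571
(1−p)/p = 3.2571/1 = 3.2571  ⇒  p = 1/(1 + 3.2571) = 0.2349
Td-209: 23.49%, Td-211: 76.51%.

76.51%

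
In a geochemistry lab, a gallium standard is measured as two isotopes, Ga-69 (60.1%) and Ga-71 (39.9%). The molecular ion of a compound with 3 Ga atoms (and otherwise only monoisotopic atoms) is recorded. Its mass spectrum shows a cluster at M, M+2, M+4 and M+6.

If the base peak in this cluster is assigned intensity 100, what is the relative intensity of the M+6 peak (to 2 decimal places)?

(0.601 + 0.399)^3 gives M 0.2171, M+2 0.4324, M+4 0.2870, M+6 0.0635; the largest is M+2.
P(M+2) = C(3,1) × 0.601^2 × 0.399^1 = 3 × 0.361201 × 0.3990 = 0.432358 (base)
P(M+6) = C(3,3) × 0.601^0 × 0.399^3 = 1 × 1.0000 × 0.0635212 = 0.063521
Relative intensity = 0.063521 / 0.432358 × 100 = 14.69

14.69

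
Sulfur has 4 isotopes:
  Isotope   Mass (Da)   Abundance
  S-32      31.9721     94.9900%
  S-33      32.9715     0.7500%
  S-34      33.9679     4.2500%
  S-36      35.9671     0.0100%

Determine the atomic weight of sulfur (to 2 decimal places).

32.06 Da

Ar = Σ fᵢ·mᵢ = 0.949900 × 31.9721 + 0.007500 × 32.9715 + 0.042500 × 33.9679 + 0.000100 × 35.9671
= 30.37030 + 0.24729 + 1.44364 + 0.00360 = 32.06483 Da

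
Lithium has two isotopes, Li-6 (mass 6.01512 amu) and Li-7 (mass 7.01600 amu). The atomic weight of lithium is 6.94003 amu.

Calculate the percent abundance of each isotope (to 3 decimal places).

Li-6: 7.590%, Li-7: 92.410%

With x = fraction of Li-6 (so Li-7 is 1 − x):
6.01512·x + 7.01600·(1 − x) = 6.94003
(6.01512 − 7.01600)·x = 6.94003 − 7.01600
x = -0.07597 / -1.00088 = 0.07590 → 7.590% Li-6, 92.410% Li-7.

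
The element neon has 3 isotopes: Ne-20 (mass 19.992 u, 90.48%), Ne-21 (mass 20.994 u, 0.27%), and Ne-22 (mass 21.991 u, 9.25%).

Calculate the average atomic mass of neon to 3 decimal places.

20.180 u

Weight each isotope mass by its fractional abundance: 0.9048 × 19.992 + 0.0027 × 20.994 + 0.0925 × 21.991
= 18.0888 + 0.0567 + 2.0342 = 20.1797 u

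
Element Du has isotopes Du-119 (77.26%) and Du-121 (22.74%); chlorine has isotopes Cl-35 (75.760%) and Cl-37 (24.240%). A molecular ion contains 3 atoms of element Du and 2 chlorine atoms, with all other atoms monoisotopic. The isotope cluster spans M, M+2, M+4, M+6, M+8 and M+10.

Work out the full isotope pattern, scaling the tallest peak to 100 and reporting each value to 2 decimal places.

Element Du pattern (n=3): 0.46117325 : 0.40721252 : 0.1198552 : 0.01175903
Chlorine pattern (n=2): 0.57395776 : 0.36728448 : 0.05875776
Convolve the two distributions (both contribute in 2-u steps):
  M: 0.46117325×0.57395776 = 0.264694
  M+2: 0.46117325×0.36728448 + 0.40721252×0.57395776 = 0.403105
  M+4: 0.46117325×0.05875776 + 0.40721252×0.36728448 + 0.1198552×0.57395776 = 0.245452
  M+6: 0.40721252×0.05875776 + 0.1198552×0.36728448 + 0.01175903×0.57395776 = 0.074697
  M+8: 0.1198552×0.05875776 + 0.01175903×0.36728448 = 0.011361
  M+10: 0.01175903×0.05875776 = 0.000691
Scale to base peak (0.403105) = 100: 65.66 : 100.00 : 60.89 : 18.53 : 2.82 : 0.17

65.66 : 100.00 : 60.89 : 18.53 : 2.82 : 0.17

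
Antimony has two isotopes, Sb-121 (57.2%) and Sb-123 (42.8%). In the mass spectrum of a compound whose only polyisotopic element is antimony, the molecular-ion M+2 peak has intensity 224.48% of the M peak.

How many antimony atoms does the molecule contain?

For n independent Sb atoms, I(M+2)/I(M) = n · (abundance Sb-123) / (abundance Sb-121) = n · 0.428/0.572.
n = 2.2448 × 0.572/0.428 = 3.00 ≈ 3

3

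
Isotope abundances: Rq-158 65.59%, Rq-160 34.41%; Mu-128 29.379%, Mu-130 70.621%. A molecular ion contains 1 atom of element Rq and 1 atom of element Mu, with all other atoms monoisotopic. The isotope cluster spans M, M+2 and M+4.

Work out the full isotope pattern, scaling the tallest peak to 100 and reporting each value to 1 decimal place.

Element Rq pattern (n=1): 0.6559 : 0.3441
Element Mu pattern (n=1): 0.29379 : 0.70621
Convolve the two distributions (both contribute in 2-u steps):
  M: 0.6559×0.29379 = 0.192697
  M+2: 0.6559×0.70621 + 0.3441×0.29379 = 0.564296
  M+4: 0.3441×0.70621 = 0.243007
Scale to base peak (0.564296) = 100: 34.1 : 100.0 : 43.1

34.1 : 100.0 : 43.1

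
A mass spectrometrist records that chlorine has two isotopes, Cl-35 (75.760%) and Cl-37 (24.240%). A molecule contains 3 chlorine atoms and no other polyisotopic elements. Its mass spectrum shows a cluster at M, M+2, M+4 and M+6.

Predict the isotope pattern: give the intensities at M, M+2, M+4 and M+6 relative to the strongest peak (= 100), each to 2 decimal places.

100.00 : 95.99 : 30.71 : 3.28

The 3 Cl atoms are independent, so intensities follow the terms of (0.75760 + 0.24240)^3.
P(M) = 0.75760^3 = 0.434830
P(M+2) = 3 × 0.75760^2 × 0.24240^1 = 0.417382
P(M+4) = 3 × 0.75760^1 × 0.24240^2 = 0.133545
P(M+6) = 0.24240^3 = 0.014243
The M peak is largest (0.434830); scaling to 100 gives 100.00 : 95.99 : 30.71 : 3.28.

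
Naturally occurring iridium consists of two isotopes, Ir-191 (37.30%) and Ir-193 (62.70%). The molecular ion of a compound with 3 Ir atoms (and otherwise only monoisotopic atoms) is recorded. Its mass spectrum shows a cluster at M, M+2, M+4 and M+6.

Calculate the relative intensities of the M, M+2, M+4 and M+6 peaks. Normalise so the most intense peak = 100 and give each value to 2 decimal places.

The 3 Ir atoms are independent, so intensities follow the terms of (0.3730 + 0.6270)^3.
P(M) = 0.3730^3 = 0.051895
P(M+2) = 3 × 0.3730^2 × 0.6270^1 = 0.261702
P(M+4) = 3 × 0.3730^1 × 0.6270^2 = 0.439911
P(M+6) = 0.6270^3 = 0.246492
The M+4 peak is largest (0.439911); scaling to 100 gives 11.80 : 59.49 : 100.00 : 56.03.

11.80 : 59.49 : 100.00 : 56.03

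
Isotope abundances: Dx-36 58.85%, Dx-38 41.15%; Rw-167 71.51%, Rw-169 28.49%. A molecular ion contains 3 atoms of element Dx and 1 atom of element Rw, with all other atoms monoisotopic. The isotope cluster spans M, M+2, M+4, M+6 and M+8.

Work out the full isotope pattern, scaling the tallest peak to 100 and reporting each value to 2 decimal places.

40.06 : 100.00 : 92.24 : 37.11 : 5.46

Element Dx pattern (n=3): 0.20381653 : 0.42754716 : 0.29895609 : 0.06968022
Element Rw pattern (n=1): 0.7151 : 0.2849
Convolve the two distributions (both contribute in 2-u steps):
  M: 0.20381653×0.7151 = 0.145749
  M+2: 0.20381653×0.2849 + 0.42754716×0.7151 = 0.363806
  M+4: 0.42754716×0.2849 + 0.29895609×0.7151 = 0.335592
  M+6: 0.29895609×0.2849 + 0.06968022×0.7151 = 0.135001
  M+8: 0.06968022×0.2849 = 0.019852
Scale to base peak (0.363806) = 100: 40.06 : 100.00 : 92.24 : 37.11 : 5.46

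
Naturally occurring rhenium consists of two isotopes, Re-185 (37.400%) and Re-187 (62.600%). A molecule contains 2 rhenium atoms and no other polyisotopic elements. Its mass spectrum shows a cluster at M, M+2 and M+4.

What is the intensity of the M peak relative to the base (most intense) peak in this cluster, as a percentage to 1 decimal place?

29.9%

(0.37400 + 0.62600)^2 gives M 0.1399, M+2 0.4682, M+4 0.3919; the largest is M+2.
P(M+2) = C(2,1) × 0.37400^1 × 0.62600^1 = 2 × 0.3740 × 0.6260 = 0.468248 (base)
P(M) = C(2,0) × 0.37400^2 × 0.62600^0 = 1 × 0.139876 × 1.0000 = 0.139876
Relative intensity = 0.139876 / 0.468248 × 100 = 29.9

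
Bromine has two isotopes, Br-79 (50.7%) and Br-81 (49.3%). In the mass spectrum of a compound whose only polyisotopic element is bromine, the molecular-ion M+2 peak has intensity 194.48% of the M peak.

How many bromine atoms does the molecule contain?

With n Br atoms, P(M+2)/P(M) = C(n,1)·p^(n−1)q / p^n = n·q/p = n · 0.493/0.507.
n = 1.9448 × 0.507/0.493 = 2.00 ≈ 2

2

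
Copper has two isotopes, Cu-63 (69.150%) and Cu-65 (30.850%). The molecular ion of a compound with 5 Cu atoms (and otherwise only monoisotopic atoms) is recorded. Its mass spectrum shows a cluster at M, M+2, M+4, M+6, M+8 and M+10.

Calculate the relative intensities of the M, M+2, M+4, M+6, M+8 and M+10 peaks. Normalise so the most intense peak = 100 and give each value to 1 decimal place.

Each Cu atom is independently Cu-63 (p = 0.69150) or Cu-65 (q = 0.30850); the cluster is the binomial expansion (p + q)^5.
P(M) = 0.69150^5 = 0.158111
P(M+2) = 5 × 0.69150^4 × 0.30850^1 = 0.352691
P(M+4) = 10 × 0.69150^3 × 0.30850^2 = 0.314693
P(M+6) = 10 × 0.69150^2 × 0.30850^3 = 0.140394
P(M+8) = 5 × 0.69150^1 × 0.30850^4 = 0.031317
P(M+10) = 0.30850^5 = 0.002794
The M+2 peak is largest (0.352691); scaling to 100 gives 44.8 : 100.0 : 89.2 : 39.8 : 8.9 : 0.8.

44.8 : 100.0 : 89.2 : 39.8 : 8.9 : 0.8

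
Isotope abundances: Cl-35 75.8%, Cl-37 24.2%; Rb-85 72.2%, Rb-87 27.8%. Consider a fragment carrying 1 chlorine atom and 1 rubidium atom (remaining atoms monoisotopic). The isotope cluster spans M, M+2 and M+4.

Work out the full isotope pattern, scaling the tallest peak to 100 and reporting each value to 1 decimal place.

Chlorine pattern (n=1): 0.7580 : 0.2420
Rubidium pattern (n=1): 0.7220 : 0.2780
Convolve the two distributions (both contribute in 2-u steps):
  M: 0.7580×0.7220 = 0.547276
  M+2: 0.7580×0.2780 + 0.2420×0.7220 = 0.385448
  M+4: 0.2420×0.2780 = 0.067276
Scale to base peak (0.547276) = 100: 100.0 : 70.4 : 12.3

100.0 : 70.4 : 12.3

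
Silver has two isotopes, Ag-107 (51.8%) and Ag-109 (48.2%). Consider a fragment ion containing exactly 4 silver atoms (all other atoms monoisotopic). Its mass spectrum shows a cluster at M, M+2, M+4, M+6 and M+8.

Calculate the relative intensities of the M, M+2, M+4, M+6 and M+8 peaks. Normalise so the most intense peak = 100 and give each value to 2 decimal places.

19.25 : 71.65 : 100.00 : 62.03 : 14.43

Expanding (0.518 + 0.482)^4:
P(M) = 0.518^4 = 0.071998
P(M+2) = 4 × 0.518^3 × 0.482^1 = 0.267976
P(M+4) = 6 × 0.518^2 × 0.482^2 = 0.374029
P(M+6) = 4 × 0.518^1 × 0.482^3 = 0.232023
P(M+8) = 0.482^4 = 0.053974
The M+4 peak is largest (0.374029); scaling to 100 gives 19.25 : 71.65 : 100.00 : 62.03 : 14.43.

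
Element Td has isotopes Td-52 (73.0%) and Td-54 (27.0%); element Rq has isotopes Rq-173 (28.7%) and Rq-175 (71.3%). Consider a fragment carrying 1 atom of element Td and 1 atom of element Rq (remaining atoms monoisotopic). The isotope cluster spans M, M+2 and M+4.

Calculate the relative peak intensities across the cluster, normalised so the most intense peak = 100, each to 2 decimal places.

35.04 : 100.00 : 32.19

Element Td pattern (n=1): 0.7300 : 0.2700
Element Rq pattern (n=1): 0.2870 : 0.7130
Convolve the two distributions (both contribute in 2-u steps):
  M: 0.7300×0.2870 = 0.209510
  M+2: 0.7300×0.7130 + 0.2700×0.2870 = 0.597980
  M+4: 0.2700×0.7130 = 0.192510
Scale to base peak (0.597980) = 100: 35.04 : 100.00 : 32.19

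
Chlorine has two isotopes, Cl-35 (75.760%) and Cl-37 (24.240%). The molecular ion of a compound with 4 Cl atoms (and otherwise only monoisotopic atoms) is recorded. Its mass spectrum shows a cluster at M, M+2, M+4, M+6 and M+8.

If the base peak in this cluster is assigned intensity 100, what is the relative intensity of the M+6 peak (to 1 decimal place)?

Term probabilities: M 0.3294, M+2 0.4216, M+4 0.2023, M+6 0.0432, M+8 0.0035. Base peak = M+2.
P(M+2) = C(4,1) × 0.75760^3 × 0.24240^1 = 4 × 0.4348304 × 0.2424 = 0.421612 (base)
P(M+6) = C(4,3) × 0.75760^1 × 0.24240^3 = 4 × 0.7576 × 0.01424288 = 0.043162
Relative intensity = 0.043162 / 0.421612 × 100 = 10.2

10.2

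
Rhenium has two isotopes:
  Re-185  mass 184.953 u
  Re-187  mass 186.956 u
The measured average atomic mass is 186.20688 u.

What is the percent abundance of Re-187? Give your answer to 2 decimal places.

With x = fraction of Re-185 (so Re-187 is 1 − x):
184.953·x + 186.956·(1 − x) = 186.20688
(184.953 − 186.956)·x = 186.20688 − 186.956
x = -0.74912 / -2.003 = 0.37400 → 37.40% Re-185, 62.60% Re-187.

62.60%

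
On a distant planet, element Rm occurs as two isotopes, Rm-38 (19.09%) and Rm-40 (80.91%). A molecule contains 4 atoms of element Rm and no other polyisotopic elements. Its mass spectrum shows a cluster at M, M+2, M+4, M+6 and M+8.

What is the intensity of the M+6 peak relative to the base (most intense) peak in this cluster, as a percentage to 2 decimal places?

(0.1909 + 0.8091)^4 gives M 0.0013, M+2 0.0225, M+4 0.1431, M+6 0.4045, M+8 0.4286; the largest is M+8.
P(M+8) = C(4,4) × 0.1909^0 × 0.8091^4 = 1 × 1.0000 × 0.42855721 = 0.428557 (base)
P(M+6) = C(4,3) × 0.1909^1 × 0.8091^3 = 4 × 0.1909 × 0.5296715 = 0.404457
Relative intensity = 0.404457 / 0.428557 × 100 = 94.38

94.38%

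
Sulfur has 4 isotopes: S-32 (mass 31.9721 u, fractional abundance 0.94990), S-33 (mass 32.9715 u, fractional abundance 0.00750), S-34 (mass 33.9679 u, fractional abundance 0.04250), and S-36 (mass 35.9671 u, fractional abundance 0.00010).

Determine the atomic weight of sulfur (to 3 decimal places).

32.065 u

The abundance-weighted mean is 0.94990 × 31.9721 + 0.00750 × 32.9715 + 0.04250 × 33.9679 + 0.00010 × 35.9671
= 30.37030 + 0.24729 + 1.44364 + 0.00360 = 32.06483 u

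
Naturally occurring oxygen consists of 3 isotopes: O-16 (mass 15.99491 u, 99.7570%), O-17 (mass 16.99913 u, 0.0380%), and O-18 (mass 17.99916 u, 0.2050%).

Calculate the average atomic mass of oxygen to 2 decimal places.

16.00 u

Average mass = Σ (abundance × isotope mass) = 0.997570 × 15.99491 + 0.000380 × 16.99913 + 0.002050 × 17.99916
= 15.956042 + 0.006460 + 0.036898 = 15.999400 u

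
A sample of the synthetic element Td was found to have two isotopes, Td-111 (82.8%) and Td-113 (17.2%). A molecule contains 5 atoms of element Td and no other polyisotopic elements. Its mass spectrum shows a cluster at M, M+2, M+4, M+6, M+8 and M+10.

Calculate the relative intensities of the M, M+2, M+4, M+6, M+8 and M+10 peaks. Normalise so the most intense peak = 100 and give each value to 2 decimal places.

96.28 : 100.00 : 41.55 : 8.63 : 0.90 : 0.04

The 5 Td atoms are independent, so intensities follow the terms of (0.828 + 0.172)^5.
P(M) = 0.828^5 = 0.389181
P(M+2) = 5 × 0.828^4 × 0.172^1 = 0.404222
P(M+4) = 10 × 0.828^3 × 0.172^2 = 0.167938
P(M+6) = 10 × 0.828^2 × 0.172^3 = 0.034886
P(M+8) = 5 × 0.828^1 × 0.172^4 = 0.003623
P(M+10) = 0.172^5 = 0.000151
The M+2 peak is largest (0.404222); scaling to 100 gives 96.28 : 100.00 : 41.55 : 8.63 : 0.90 : 0.04.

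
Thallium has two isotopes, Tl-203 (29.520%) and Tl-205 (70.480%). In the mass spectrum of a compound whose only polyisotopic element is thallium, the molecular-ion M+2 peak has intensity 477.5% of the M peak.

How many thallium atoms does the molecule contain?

The M+2/M ratio from n Tl atoms is n · q/p = n · 0.70480/0.29520.
n = 4.775 × 0.29520/0.70480 = 2.00 ≈ 2

2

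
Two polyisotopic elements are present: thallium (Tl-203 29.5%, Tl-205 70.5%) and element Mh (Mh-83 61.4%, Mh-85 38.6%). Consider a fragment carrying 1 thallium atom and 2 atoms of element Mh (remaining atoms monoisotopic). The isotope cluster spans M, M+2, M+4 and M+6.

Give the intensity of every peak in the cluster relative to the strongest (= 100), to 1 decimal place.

Thallium pattern (n=1): 0.2950 : 0.7050
Element Mh pattern (n=2): 0.376996 : 0.474008 : 0.148996
Convolve the two distributions (both contribute in 2-u steps):
  M: 0.2950×0.376996 = 0.111214
  M+2: 0.2950×0.474008 + 0.7050×0.376996 = 0.405615
  M+4: 0.2950×0.148996 + 0.7050×0.474008 = 0.378129
  M+6: 0.7050×0.148996 = 0.105042
Scale to base peak (0.405615) = 100: 27.4 : 100.0 : 93.2 : 25.9

27.4 : 100.0 : 93.2 : 25.9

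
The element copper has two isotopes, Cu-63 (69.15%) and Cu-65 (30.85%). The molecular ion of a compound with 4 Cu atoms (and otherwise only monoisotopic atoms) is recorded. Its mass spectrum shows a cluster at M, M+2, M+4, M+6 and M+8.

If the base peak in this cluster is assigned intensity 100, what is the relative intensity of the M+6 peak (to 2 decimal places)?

19.90

(0.6915 + 0.3085)^4 gives M 0.2286, M+2 0.4080, M+4 0.2731, M+6 0.0812, M+8 0.0091; the largest is M+2.
P(M+2) = C(4,1) × 0.6915^3 × 0.3085^1 = 4 × 0.33065611 × 0.3085 = 0.408030 (base)
P(M+6) = C(4,3) × 0.6915^1 × 0.3085^3 = 4 × 0.6915 × 0.02936064 = 0.081212
Relative intensity = 0.081212 / 0.408030 × 100 = 19.90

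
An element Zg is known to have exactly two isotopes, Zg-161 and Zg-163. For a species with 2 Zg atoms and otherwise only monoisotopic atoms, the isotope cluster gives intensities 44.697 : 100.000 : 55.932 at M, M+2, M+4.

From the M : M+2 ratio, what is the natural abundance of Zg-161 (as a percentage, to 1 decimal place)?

Write p for the Zg-161 fraction. I(M+2)/I(M) = [C(2,1)·p^1·(1−p)] / p^2 = 2·(1−p)/p = 100.000/44.697 = 2.2373
(1−p)/p = 2.2373/2 = 1.1186  ⇒  p = 1/(1 + 1.1186) = 0.4720
Zg-161: 47.2%, Zg-163: 52.8%.

47.2%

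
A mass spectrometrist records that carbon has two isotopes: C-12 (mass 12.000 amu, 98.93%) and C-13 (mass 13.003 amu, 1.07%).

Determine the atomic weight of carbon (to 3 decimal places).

Average mass = Σ (abundance × isotope mass) = 0.9893 × 12.000 + 0.0107 × 13.003
= 11.8716 + 0.1391 = 12.0107 amu

12.011 amu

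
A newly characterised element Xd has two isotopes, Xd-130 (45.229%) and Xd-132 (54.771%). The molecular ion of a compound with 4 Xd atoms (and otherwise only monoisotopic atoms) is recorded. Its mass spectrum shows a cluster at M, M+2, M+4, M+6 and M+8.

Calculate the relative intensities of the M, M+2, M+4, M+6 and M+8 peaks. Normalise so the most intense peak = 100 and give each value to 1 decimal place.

11.4 : 55.1 : 100.0 : 80.7 : 24.4

Each Xd atom is independently Xd-130 (p = 0.45229) or Xd-132 (q = 0.54771); the cluster is the binomial expansion (p + q)^4.
P(M) = 0.45229^4 = 0.041847
P(M+2) = 4 × 0.45229^3 × 0.54771^1 = 0.202704
P(M+4) = 6 × 0.45229^2 × 0.54771^2 = 0.368202
P(M+6) = 4 × 0.45229^1 × 0.54771^3 = 0.297255
P(M+8) = 0.54771^4 = 0.089992
The M+4 peak is largest (0.368202); scaling to 100 gives 11.4 : 55.1 : 100.0 : 80.7 : 24.4.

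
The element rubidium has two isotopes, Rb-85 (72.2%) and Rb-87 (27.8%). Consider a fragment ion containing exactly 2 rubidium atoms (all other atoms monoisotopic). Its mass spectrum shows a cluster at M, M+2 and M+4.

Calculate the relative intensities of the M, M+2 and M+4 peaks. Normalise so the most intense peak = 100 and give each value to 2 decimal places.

Each Rb atom is independently Rb-85 (p = 0.722) or Rb-87 (q = 0.278); the cluster is the binomial expansion (p + q)^2.
P(M) = 0.722^2 = 0.521284
P(M+2) = 2 × 0.722^1 × 0.278^1 = 0.401432
P(M+4) = 0.278^2 = 0.077284
The M peak is largest (0.521284); scaling to 100 gives 100.00 : 77.01 : 14.83.

100.00 : 77.01 : 14.83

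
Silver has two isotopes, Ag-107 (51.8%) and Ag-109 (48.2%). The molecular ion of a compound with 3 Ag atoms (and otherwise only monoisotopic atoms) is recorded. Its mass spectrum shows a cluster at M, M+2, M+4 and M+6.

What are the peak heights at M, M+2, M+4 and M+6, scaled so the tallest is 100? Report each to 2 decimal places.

Each Ag atom is independently Ag-107 (p = 0.518) or Ag-109 (q = 0.482); the cluster is the binomial expansion (p + q)^3.
P(M) = 0.518^3 = 0.138992
P(M+2) = 3 × 0.518^2 × 0.482^1 = 0.387997
P(M+4) = 3 × 0.518^1 × 0.482^2 = 0.361031
P(M+6) = 0.482^3 = 0.111980
The M+2 peak is largest (0.387997); scaling to 100 gives 35.82 : 100.00 : 93.05 : 28.86.

35.82 : 100.00 : 93.05 : 28.86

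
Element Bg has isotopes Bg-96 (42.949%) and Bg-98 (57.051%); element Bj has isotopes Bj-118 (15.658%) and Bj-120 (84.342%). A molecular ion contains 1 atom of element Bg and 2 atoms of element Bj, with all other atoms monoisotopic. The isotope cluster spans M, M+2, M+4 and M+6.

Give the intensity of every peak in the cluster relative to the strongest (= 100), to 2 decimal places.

2.31 : 27.93 : 100.00 : 88.96

Element Bg pattern (n=1): 0.42949 : 0.57051
Element Bj pattern (n=2): 0.0245173 : 0.26412541 : 0.7113573
Convolve the two distributions (both contribute in 2-u steps):
  M: 0.42949×0.0245173 = 0.010530
  M+2: 0.42949×0.26412541 + 0.57051×0.0245173 = 0.127427
  M+4: 0.42949×0.7113573 + 0.57051×0.26412541 = 0.456207
  M+6: 0.57051×0.7113573 = 0.405836
Scale to base peak (0.456207) = 100: 2.31 : 27.93 : 100.00 : 88.96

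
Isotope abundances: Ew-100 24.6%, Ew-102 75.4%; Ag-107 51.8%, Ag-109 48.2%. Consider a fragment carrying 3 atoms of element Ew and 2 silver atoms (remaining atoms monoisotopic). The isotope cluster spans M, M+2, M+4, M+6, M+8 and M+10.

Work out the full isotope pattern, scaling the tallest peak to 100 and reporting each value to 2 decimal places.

1.12 : 12.39 : 51.75 : 100.00 : 87.43 : 27.95

Element Ew pattern (n=3): 0.01488694 : 0.13688719 : 0.41956481 : 0.42866106
Silver pattern (n=2): 0.268324 : 0.499352 : 0.232324
Convolve the two distributions (both contribute in 2-u steps):
  M: 0.01488694×0.268324 = 0.003995
  M+2: 0.01488694×0.499352 + 0.13688719×0.268324 = 0.044164
  M+4: 0.01488694×0.232324 + 0.13688719×0.499352 + 0.41956481×0.268324 = 0.184393
  M+6: 0.13688719×0.232324 + 0.41956481×0.499352 + 0.42866106×0.268324 = 0.356333
  M+8: 0.41956481×0.232324 + 0.42866106×0.499352 = 0.311528
  M+10: 0.42866106×0.232324 = 0.099588
Scale to base peak (0.356333) = 100: 1.12 : 12.39 : 51.75 : 100.00 : 87.43 : 27.95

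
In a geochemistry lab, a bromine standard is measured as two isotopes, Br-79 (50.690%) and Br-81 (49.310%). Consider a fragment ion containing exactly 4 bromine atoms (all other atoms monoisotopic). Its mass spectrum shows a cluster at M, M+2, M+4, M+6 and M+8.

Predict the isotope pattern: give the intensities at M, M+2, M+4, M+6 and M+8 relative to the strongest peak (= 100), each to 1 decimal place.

17.6 : 68.5 : 100.0 : 64.9 : 15.8

Expanding (0.50690 + 0.49310)^4:
P(M) = 0.50690^4 = 0.066022
P(M+2) = 4 × 0.50690^3 × 0.49310^1 = 0.256899
P(M+4) = 6 × 0.50690^2 × 0.49310^2 = 0.374857
P(M+6) = 4 × 0.50690^1 × 0.49310^3 = 0.243101
P(M+8) = 0.49310^4 = 0.059121
The M+4 peak is largest (0.374857); scaling to 100 gives 17.6 : 68.5 : 100.0 : 64.9 : 15.8.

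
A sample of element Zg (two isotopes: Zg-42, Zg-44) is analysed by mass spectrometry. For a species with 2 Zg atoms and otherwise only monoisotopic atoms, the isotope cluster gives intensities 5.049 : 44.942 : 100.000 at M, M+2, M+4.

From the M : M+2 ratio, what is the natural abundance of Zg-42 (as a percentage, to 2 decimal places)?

Write p for the Zg-42 fraction. I(M+2)/I(M) = [C(2,1)·p^1·(1−p)] / p^2 = 2·(1−p)/p = 44.942/5.049 = 8.9012
(1−p)/p = 8.9012/2 = 4.4506  ⇒  p = 1/(1 + 4.4506) = 0.1835
Zg-42: 18.35%, Zg-44: 81.65%.

18.35%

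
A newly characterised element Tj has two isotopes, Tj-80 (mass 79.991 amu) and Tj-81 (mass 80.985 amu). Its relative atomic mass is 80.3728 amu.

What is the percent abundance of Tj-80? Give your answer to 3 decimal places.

Let x be the fractional abundance of Tj-80; then Tj-81 has abundance 1 − x.
79.991·x + 80.985·(1 − x) = 80.3728
(79.991 − 80.985)·x = 80.3728 − 80.985
x = -0.6122 / -0.994 = 0.61590 → 61.590% Tj-80, 38.410% Tj-81.

61.590%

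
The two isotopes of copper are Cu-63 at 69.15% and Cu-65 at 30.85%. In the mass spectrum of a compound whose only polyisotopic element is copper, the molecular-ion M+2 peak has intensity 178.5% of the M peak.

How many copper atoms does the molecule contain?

The M+2/M ratio from n Cu atoms is n · q/p = n · 0.3085/0.6915.
n = 1.785 × 0.6915/0.3085 = 4.00 ≈ 4

4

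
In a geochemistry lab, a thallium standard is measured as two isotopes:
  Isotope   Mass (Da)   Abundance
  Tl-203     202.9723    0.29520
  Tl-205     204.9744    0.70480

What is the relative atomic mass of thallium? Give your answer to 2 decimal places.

The abundance-weighted mean is 0.29520 × 202.9723 + 0.70480 × 204.9744
= 59.91742 + 144.46596 = 204.38338 Da

204.38 Da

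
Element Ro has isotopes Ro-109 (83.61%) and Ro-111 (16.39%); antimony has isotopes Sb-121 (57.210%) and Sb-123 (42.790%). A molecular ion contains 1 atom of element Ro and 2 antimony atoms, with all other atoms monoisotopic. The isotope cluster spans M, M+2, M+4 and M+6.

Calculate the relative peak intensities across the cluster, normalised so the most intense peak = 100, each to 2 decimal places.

Element Ro pattern (n=1): 0.8361 : 0.1639
Antimony pattern (n=2): 0.32729841 : 0.48960318 : 0.18309841
Convolve the two distributions (both contribute in 2-u steps):
  M: 0.8361×0.32729841 = 0.273654
  M+2: 0.8361×0.48960318 + 0.1639×0.32729841 = 0.463001
  M+4: 0.8361×0.18309841 + 0.1639×0.48960318 = 0.233335
  M+6: 0.1639×0.18309841 = 0.030010
Scale to base peak (0.463001) = 100: 59.10 : 100.00 : 50.40 : 6.48

59.10 : 100.00 : 50.40 : 6.48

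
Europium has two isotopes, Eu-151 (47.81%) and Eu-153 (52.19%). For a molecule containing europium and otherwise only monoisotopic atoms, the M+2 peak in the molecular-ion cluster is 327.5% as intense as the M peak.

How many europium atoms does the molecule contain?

3

For n independent Eu atoms, I(M+2)/I(M) = n · (abundance Eu-153) / (abundance Eu-151) = n · 0.5219/0.4781.
n = 3.275 × 0.4781/0.5219 = 3.00 ≈ 3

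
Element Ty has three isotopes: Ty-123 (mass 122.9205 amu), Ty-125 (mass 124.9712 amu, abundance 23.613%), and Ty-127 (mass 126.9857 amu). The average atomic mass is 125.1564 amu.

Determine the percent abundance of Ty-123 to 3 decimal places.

Let x and y be the fractions of Ty-123 and Ty-127. Then x + y = 1 − 0.23613 = 0.76387 and 122.9205x + 126.9857y = 125.1564 − 0.23613×124.9712 = 95.646950544.
Substituting: 122.9205x + 126.9857(0.76387 − x) = 95.646950544
(122.9205 − 126.9857)x = -1.353616115  ⇒  x = 0.33298, y = 0.43089
Ty-123: 33.298%, Ty-127: 43.089%.

33.298%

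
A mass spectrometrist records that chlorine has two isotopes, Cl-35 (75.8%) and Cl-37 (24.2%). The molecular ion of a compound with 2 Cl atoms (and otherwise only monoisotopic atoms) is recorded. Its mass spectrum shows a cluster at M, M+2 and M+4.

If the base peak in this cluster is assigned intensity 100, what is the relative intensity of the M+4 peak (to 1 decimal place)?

(0.758 + 0.242)^2 gives M 0.5746, M+2 0.3669, M+4 0.0586; the largest is M.
P(M) = C(2,0) × 0.758^2 × 0.242^0 = 1 × 0.574564 × 1.0000 = 0.574564 (base)
P(M+4) = C(2,2) × 0.758^0 × 0.242^2 = 1 × 1.0000 × 0.058564 = 0.058564
Relative intensity = 0.058564 / 0.574564 × 100 = 10.2

10.2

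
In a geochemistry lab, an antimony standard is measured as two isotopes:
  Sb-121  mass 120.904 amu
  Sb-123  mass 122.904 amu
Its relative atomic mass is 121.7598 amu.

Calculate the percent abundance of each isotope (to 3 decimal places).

With x = fraction of Sb-121 (so Sb-123 is 1 − x):
120.904·x + 122.904·(1 − x) = 121.7598
(120.904 − 122.904)·x = 121.7598 − 122.904
x = -1.1442 / -2.000 = 0.57210 → 57.210% Sb-121, 42.790% Sb-123.

Sb-121: 57.210%, Sb-123: 42.790%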